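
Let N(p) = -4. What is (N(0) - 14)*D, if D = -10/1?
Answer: 180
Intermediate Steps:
D = -10 (D = -10*1 = -10)
(N(0) - 14)*D = (-4 - 14)*(-10) = -18*(-10) = 180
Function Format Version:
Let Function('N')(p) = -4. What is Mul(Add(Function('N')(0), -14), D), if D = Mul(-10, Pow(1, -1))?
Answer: 180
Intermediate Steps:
D = -10 (D = Mul(-10, 1) = -10)
Mul(Add(Function('N')(0), -14), D) = Mul(Add(-4, -14), -10) = Mul(-18, -10) = 180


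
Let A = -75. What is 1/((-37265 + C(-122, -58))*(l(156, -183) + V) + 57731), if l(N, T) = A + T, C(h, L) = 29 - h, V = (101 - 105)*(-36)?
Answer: 1/4288727 ≈ 2.3317e-7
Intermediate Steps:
V = 144 (V = -4*(-36) = 144)
l(N, T) = -75 + T
1/((-37265 + C(-122, -58))*(l(156, -183) + V) + 57731) = 1/((-37265 + (29 - 1*(-122)))*((-75 - 183) + 144) + 57731) = 1/((-37265 + (29 + 122))*(-258 + 144) + 57731) = 1/((-37265 + 151)*(-114) + 57731) = 1/(-37114*(-114) + 57731) = 1/(4230996 + 57731) = 1/4288727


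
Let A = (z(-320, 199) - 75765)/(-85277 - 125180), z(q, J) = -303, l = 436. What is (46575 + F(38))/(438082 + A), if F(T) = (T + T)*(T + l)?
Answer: 17383537743/92197499542 ≈ 0.18855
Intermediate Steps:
F(T) = 2*T*(436 + T) (F(T) = (T + T)*(T + 436) = (2*T)*(436 + T) = 2*T*(436 + T))
A = 76068/210457 (A = (-303 - 75765)/(-85277 - 125180) = -76068/(-210457) = -76068*(-1/210457) = 76068/210457 ≈ 0.36144)
(46575 + F(38))/(438082 + A) = (46575 + 2*38*(436 + 38))/(438082 + 76068/210457) = (46575 + 2*38*474)/(92197499542/210457) = (46575 + 36024)*(210457/92197499542) = 82599*(210457/92197499542) = 17383537743/92197499542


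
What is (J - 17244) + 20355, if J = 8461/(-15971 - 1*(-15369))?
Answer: 1864361/602 ≈ 3096.9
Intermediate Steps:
J = -8461/602 (J = 8461/(-15971 + 15369) = 8461/(-602) = 8461*(-1/602) = -8461/602 ≈ -14.055)
(J - 17244) + 20355 = (-8461/602 - 17244) + 20355 = -10389349/602 + 20355 = 1864361/602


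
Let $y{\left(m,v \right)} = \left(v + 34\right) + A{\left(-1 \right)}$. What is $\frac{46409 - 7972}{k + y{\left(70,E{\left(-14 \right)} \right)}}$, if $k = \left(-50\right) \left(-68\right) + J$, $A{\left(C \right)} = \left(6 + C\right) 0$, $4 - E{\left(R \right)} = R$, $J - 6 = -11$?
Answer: $\frac{38437}{3447} \approx 11.151$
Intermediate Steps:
$J = -5$ ($J = 6 - 11 = -5$)
$E{\left(R \right)} = 4 - R$
$A{\left(C \right)} = 0$
$k = 3395$ ($k = \left(-50\right) \left(-68\right) - 5 = 3400 - 5 = 3395$)
$y{\left(m,v \right)} = 34 + v$ ($y{\left(m,v \right)} = \left(v + 34\right) + 0 = \left(34 + v\right) + 0 = 34 + v$)
$\frac{46409 - 7972}{k + y{\left(70,E{\left(-14 \right)} \right)}} = \frac{46409 - 7972}{3395 + \left(34 + \left(4 - -14\right)\right)} = \frac{38437}{3395 + \left(34 + \left(4 + 14\right)\right)} = \frac{38437}{3395 + \left(34 + 18\right)} = \frac{38437}{3395 + 52} = \frac{38437}{3447}$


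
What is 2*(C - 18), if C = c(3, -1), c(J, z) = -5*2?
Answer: -56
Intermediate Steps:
c(J, z) = -10
C = -10
2*(C - 18) = 2*(-10 - 18) = 2*(-28) = -56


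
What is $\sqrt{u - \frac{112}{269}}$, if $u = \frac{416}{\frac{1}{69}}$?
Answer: $\frac{4 \sqrt{129813751}}{269} \approx 169.42$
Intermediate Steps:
$u = 28704$ ($u = 416 \frac{1}{\frac{1}{69}} = 416 \cdot 69 = 28704$)
$\sqrt{u - \frac{112}{269}} = \sqrt{28704 - \frac{112}{269}} = \sqrt{\frac{7721264}{269}} = \frac{4 \sqrt{129813751}}{269}$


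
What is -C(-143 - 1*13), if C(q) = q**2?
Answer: -24336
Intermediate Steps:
-C(-143 - 1*13) = -(-143 - 1*13)**2 = -(-143 - 13)**2 = -1*(-156)**2 = -1*24336 = -24336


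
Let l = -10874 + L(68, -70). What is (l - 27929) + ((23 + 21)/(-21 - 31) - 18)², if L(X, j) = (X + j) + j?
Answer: -6509850/169 ≈ -38520.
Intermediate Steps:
L(X, j) = X + 2*j
l = -10946 (l = -10874 + (68 + 2*(-70)) = -10874 + (68 - 140) = -10874 - 72 = -10946)
(l - 27929) + ((23 + 21)/(-21 - 31) - 18)² = (-10946 - 27929) + ((23 + 21)/(-21 - 31) - 18)² = -38875 + (44/(-52) - 18)² = -38875 + (44*(-1/52) - 18)² = -38875 + (-11/13 - 18)² = -38875 + (-245/13)² = -38875 + 60025/169 = -6509850/169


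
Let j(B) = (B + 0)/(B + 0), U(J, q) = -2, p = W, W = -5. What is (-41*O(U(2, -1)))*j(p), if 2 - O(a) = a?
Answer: -164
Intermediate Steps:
p = -5
O(a) = 2 - a
j(B) = 1 (j(B) = B/B = 1)
(-41*O(U(2, -1)))*j(p) = -41*(2 - 1*(-2))*1 = -41*(2 + 2)*1 = -41*4*1 = -164*1 = -164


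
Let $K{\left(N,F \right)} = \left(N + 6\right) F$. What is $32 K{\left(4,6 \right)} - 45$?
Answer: $1875$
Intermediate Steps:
$K{\left(N,F \right)} = F \left(6 + N\right)$ ($K{\left(N,F \right)} = \left(6 + N\right) F = F \left(6 + N\right)$)
$32 K{\left(4,6 \right)} - 45 = 32 \cdot 6 \left(6 + 4\right) - 45 = 32 \cdot 6 \cdot 10 - 45 = 32 \cdot 60 - 45 = 1920 - 45 = 1875$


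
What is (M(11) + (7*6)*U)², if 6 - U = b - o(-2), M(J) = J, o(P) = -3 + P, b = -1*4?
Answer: 48841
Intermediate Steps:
b = -4
U = 5 (U = 6 - (-4 - (-3 - 2)) = 6 - (-4 - 1*(-5)) = 6 - (-4 + 5) = 6 - 1*1 = 6 - 1 = 5)
(M(11) + (7*6)*U)² = (11 + (7*6)*5)² = (11 + 42*5)² = (11 + 210)² = 221² = 48841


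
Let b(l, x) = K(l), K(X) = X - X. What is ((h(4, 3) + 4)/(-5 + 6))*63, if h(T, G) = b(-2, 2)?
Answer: 252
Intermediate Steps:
K(X) = 0
b(l, x) = 0
h(T, G) = 0
((h(4, 3) + 4)/(-5 + 6))*63 = ((0 + 4)/(-5 + 6))*63 = (4/1)*63 = (4*1)*63 = 4*63 = 252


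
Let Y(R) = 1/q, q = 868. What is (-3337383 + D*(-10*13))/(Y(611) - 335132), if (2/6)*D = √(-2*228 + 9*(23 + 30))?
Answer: 2896848444/290894575 + 67704*√21/58178915 ≈ 9.9637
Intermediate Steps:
Y(R) = 1/868
D = 3*√21 (D = 3*√(-2*228 + 9*(23 + 30)) = 3*√(-456 + 9*53) = 3*√(-456 + 477) = 3*√21 ≈ 13.748)
(-3337383 + D*(-10*13))/(Y(611) - 335132) = (-3337383 + (3*√21)*(-10*13))/(1/868 - 335132) = (-3337383 + (3*√21)*(-130))/(-290894575/868) = (-3337383 - 390*√21)*(-868/290894575) = 2896848444/290894575 + 67704*√21/58178915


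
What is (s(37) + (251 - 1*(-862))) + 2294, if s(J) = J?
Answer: 3444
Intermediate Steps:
(s(37) + (251 - 1*(-862))) + 2294 = (37 + (251 - 1*(-862))) + 2294 = (37 + (251 + 862)) + 2294 = (37 + 1113) + 2294 = 1150 + 2294 = 3444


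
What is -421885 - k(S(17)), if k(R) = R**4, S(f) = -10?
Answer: -431885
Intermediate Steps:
-421885 - k(S(17)) = -421885 - 1*(-10)**4 = -421885 - 1*10000 = -421885 - 10000 = -431885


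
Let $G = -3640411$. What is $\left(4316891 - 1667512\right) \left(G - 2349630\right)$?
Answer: $-15869888834539$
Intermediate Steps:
$\left(4316891 - 1667512\right) \left(G - 2349630\right) = \left(4316891 - 1667512\right) \left(-3640411 - 2349630\right) = 2649379 \left(-5990041\right) = -15869888834539$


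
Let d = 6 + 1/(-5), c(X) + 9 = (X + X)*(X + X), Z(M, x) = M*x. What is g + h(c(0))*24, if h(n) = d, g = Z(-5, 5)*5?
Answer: 71/5 ≈ 14.200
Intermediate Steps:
g = -125 (g = -5*5*5 = -25*5 = -125)
c(X) = -9 + 4*X² (c(X) = -9 + (X + X)*(X + X) = -9 + (2*X)*(2*X) = -9 + 4*X²)
d = 29/5 (d = 6 - ⅕ = 29/5 ≈ 5.8000)
h(n) = 29/5
g + h(c(0))*24 = -125 + (29/5)*24 = -125 + 696/5 = 71/5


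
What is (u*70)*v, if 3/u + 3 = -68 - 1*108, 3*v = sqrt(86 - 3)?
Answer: -70*sqrt(83)/179 ≈ -3.5627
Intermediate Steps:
v = sqrt(83)/3 (v = sqrt(86 - 3)/3 = sqrt(83)/3 ≈ 3.0368)
u = -3/179 (u = 3/(-3 + (-68 - 1*108)) = 3/(-3 + (-68 - 108)) = 3/(-3 - 176) = 3/(-179) = 3*(-1/179) = -3/179 ≈ -0.016760)
(u*70)*v = (-3/179*70)*(sqrt(83)/3) = -70*sqrt(83)/179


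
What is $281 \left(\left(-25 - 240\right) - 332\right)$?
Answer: $-167757$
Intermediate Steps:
$281 \left(\left(-25 - 240\right) - 332\right) = 281 \left(-265 - 332\right) = 281 \left(-597\right) = -167757$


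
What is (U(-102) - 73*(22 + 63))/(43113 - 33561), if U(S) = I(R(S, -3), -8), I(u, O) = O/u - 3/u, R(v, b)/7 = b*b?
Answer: -195463/300888 ≈ -0.64962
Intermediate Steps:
R(v, b) = 7*b² (R(v, b) = 7*(b*b) = 7*b²)
I(u, O) = -3/u + O/u
U(S) = -11/63 (U(S) = (-3 - 8)/((7*(-3)²)) = -11/(7*9) = -11/63)
(U(-102) - 73*(22 + 63))/(43113 - 33561) = (-11/63 - 73*(22 + 63))/(43113 - 33561) = (-11/63 - 73*85)/9552 = (-11/63 - 6205)*(1/9552) = -390926/63*1/9552 = -195463/300888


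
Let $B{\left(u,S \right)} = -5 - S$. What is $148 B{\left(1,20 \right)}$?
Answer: $-3700$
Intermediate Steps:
$148 B{\left(1,20 \right)} = 148 \left(-5 - 20\right) = 148 \left(-25\right) = -3700$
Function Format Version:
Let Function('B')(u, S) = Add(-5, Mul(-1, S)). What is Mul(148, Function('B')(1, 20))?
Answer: -3700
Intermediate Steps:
Mul(148, Function('B')(1, 20)) = Mul(148, Add(-5, Mul(-1, 20))) = Mul(148, Add(-5, -20)) = Mul(148, -25) = -3700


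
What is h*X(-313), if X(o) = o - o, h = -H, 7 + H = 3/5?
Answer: 0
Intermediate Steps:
H = -32/5 (H = -7 + 3/5 = -7 + 3*(⅕) = -7 + ⅗ = -32/5 ≈ -6.4000)
h = 32/5 (h = -1*(-32/5) = 32/5 ≈ 6.4000)
X(o) = 0
h*X(-313) = (32/5)*0 = 0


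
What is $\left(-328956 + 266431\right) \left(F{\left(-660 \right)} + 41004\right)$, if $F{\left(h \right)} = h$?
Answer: $-2522508600$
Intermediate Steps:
$\left(-328956 + 266431\right) \left(F{\left(-660 \right)} + 41004\right) = \left(-328956 + 266431\right) \left(-660 + 41004\right) = \left(-62525\right) 40344 = -2522508600$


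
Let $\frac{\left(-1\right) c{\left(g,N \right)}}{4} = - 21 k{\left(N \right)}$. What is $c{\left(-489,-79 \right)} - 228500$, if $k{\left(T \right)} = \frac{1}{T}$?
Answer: $- \frac{18051584}{79} \approx -2.285 \cdot 10^{5}$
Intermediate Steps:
$c{\left(g,N \right)} = \frac{84}{N}$ ($c{\left(g,N \right)} = - 4 \left(- \frac{21}{N}\right) = \frac{84}{N}$)
$c{\left(-489,-79 \right)} - 228500 = \frac{84}{-79} - 228500 = 84 \left(- \frac{1}{79}\right) - 228500 = - \frac{84}{79} - 228500 = - \frac{18051584}{79}$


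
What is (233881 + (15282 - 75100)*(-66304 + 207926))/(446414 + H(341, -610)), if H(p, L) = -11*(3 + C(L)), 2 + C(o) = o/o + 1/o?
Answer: -1722499886050/90766377 ≈ -18977.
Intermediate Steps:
C(o) = -1 + 1/o (C(o) = -2 + (o/o + 1/o) = -2 + (1 + 1/o) = -1 + 1/o)
H(p, L) = -33 - 11*(1 - L)/L (H(p, L) = -11*(3 + (1 - L)/L) = -33 - 11*(1 - L)/L)
(233881 + (15282 - 75100)*(-66304 + 207926))/(446414 + H(341, -610)) = (233881 + (15282 - 75100)*(-66304 + 207926))/(446414 + (-22 - 11/(-610))) = (233881 - 59818*141622)/(446414 + (-22 - 11*(-1/610))) = (233881 - 8471544796)/(446414 + (-22 + 11/610)) = -8471310915/(446414 - 13409/610) = -8471310915/272299131/610 = -8471310915*610/272299131 = -1722499886050/90766377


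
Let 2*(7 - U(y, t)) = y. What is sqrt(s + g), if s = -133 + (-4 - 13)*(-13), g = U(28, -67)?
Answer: 9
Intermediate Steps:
U(y, t) = 7 - y/2
g = -7 (g = 7 - 1/2*28 = 7 - 14 = -7)
s = 88 (s = -133 - 17*(-13) = -133 + 221 = 88)
sqrt(s + g) = sqrt(88 - 7) = sqrt(81) = 9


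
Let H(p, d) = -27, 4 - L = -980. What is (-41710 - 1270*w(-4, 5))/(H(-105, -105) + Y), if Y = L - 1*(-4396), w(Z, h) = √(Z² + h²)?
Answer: -41710/5353 - 1270*√41/5353 ≈ -9.3110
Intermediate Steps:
L = 984 (L = 4 - 1*(-980) = 4 + 980 = 984)
Y = 5380 (Y = 984 - 1*(-4396) = 984 + 4396 = 5380)
(-41710 - 1270*w(-4, 5))/(H(-105, -105) + Y) = (-41710 - 1270*√((-4)² + 5²))/(-27 + 5380) = (-41710 - 1270*√(16 + 25))/5353 = (-41710 - 1270*√41)*(1/5353) = -41710/5353 - 1270*√41/5353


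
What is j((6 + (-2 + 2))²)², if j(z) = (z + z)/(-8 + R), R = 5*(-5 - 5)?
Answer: 1296/841 ≈ 1.5410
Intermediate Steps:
R = -50 (R = 5*(-10) = -50)
j(z) = -z/29 (j(z) = (z + z)/(-8 - 50) = (2*z)/(-58) = (2*z)*(-1/58) = -z/29)
j((6 + (-2 + 2))²)² = (-(6 + (-2 + 2))²/29)² = (-(6 + 0)²/29)² = (-1/29*6²)² = (-1/29*36)² = (-36/29)² = 1296/841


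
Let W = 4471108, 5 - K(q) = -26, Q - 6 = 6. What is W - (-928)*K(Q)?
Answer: 4499876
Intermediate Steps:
Q = 12 (Q = 6 + 6 = 12)
K(q) = 31 (K(q) = 5 - 1*(-26) = 5 + 26 = 31)
W - (-928)*K(Q) = 4471108 - (-928)*31 = 4471108 - 1*(-28768) = 4471108 + 28768 = 4499876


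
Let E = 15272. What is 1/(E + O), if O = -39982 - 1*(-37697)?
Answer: 1/12987 ≈ 7.7000e-5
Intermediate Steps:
O = -2285 (O = -39982 + 37697 = -2285)
1/(E + O) = 1/(15272 - 2285) = 1/12987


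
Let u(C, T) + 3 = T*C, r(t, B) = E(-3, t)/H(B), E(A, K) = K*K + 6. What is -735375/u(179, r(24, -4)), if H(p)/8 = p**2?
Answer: -15688000/17299 ≈ -906.87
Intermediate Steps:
H(p) = 8*p**2
E(A, K) = 6 + K**2 (E(A, K) = K**2 + 6 = 6 + K**2)
r(t, B) = (6 + t**2)/(8*B**2) (r(t, B) = (6 + t**2)/((8*B**2)) = (6 + t**2)*(1/(8*B**2)) = (6 + t**2)/(8*B**2))
u(C, T) = -3 + C*T (u(C, T) = -3 + T*C = -3 + C*T)
-735375/u(179, r(24, -4)) = -735375/(-3 + 179*((1/8)*(6 + 24**2)/(-4)**2)) = -735375/(-3 + 179*((1/8)*(1/16)*(6 + 576))) = -735375/(-3 + 179*((1/8)*(1/16)*582)) = -735375/(-3 + 179*(291/64)) = -735375/(-3 + 52089/64) = -735375/51897/64 = -735375*64/51897 = -15688000/17299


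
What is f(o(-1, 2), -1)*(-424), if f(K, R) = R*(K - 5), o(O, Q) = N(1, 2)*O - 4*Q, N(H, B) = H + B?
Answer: -6784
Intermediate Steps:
N(H, B) = B + H
o(O, Q) = -4*Q + 3*O (o(O, Q) = (2 + 1)*O - 4*Q = 3*O - 4*Q = -4*Q + 3*O)
f(K, R) = R*(-5 + K)
f(o(-1, 2), -1)*(-424) = -(-5 + (-4*2 + 3*(-1)))*(-424) = -(-5 + (-8 - 3))*(-424) = -(-5 - 11)*(-424) = -1*(-16)*(-424) = 16*(-424) = -6784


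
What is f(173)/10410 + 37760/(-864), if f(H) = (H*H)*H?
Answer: 42504853/93690 ≈ 453.68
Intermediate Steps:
f(H) = H**3 (f(H) = H**2*H = H**3)
f(173)/10410 + 37760/(-864) = 173**3/10410 + 37760/(-864) = 5177717*(1/10410) + 37760*(-1/864) = 5177717/10410 - 1180/27 = 42504853/93690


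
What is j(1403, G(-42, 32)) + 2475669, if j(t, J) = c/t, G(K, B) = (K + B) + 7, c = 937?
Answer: 3473364544/1403 ≈ 2.4757e+6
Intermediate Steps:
G(K, B) = 7 + B + K (G(K, B) = (B + K) + 7 = 7 + B + K)
j(t, J) = 937/t
j(1403, G(-42, 32)) + 2475669 = 937/1403 + 2475669 = 3473364544/1403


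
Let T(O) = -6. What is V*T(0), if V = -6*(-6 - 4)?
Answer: -360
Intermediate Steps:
V = 60 (V = -6*(-10) = 60)
V*T(0) = 60*(-6) = -360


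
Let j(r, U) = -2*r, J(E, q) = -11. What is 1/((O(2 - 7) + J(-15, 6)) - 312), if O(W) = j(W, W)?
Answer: -1/313 ≈ -0.0031949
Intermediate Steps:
O(W) = -2*W
1/((O(2 - 7) + J(-15, 6)) - 312) = 1/((-2*(2 - 7) - 11) - 312) = 1/((-2*(-5) - 11) - 312) = 1/((10 - 11) - 312) = 1/(-1 - 312) = 1/(-313) = -1/313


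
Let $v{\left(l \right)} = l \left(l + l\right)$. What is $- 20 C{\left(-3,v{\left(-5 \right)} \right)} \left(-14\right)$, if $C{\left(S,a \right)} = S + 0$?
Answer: $-840$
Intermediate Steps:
$v{\left(l \right)} = 2 l^{2}$ ($v{\left(l \right)} = l 2 l = 2 l^{2}$)
$C{\left(S,a \right)} = S$
$- 20 C{\left(-3,v{\left(-5 \right)} \right)} \left(-14\right) = \left(-20\right) \left(-3\right) \left(-14\right) = 60 \left(-14\right) = -840$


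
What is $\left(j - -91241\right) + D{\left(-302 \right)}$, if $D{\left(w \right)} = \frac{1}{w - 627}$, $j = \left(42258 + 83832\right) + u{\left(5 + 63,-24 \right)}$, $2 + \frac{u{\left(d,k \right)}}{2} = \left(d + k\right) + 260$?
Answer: $\frac{202461614}{929} \approx 2.1794 \cdot 10^{5}$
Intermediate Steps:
$u{\left(d,k \right)} = 516 + 2 d + 2 k$ ($u{\left(d,k \right)} = -4 + 2 \left(\left(d + k\right) + 260\right) = -4 + 2 \left(260 + d + k\right) = -4 + \left(520 + 2 d + 2 k\right) = 516 + 2 d + 2 k$)
$j = 126694$ ($j = \left(42258 + 83832\right) + \left(516 + 2 \left(5 + 63\right) + 2 \left(-24\right)\right) = 126090 + \left(516 + 2 \cdot 68 - 48\right) = 126090 + \left(516 + 136 - 48\right) = 126090 + 604 = 126694$)
$D{\left(w \right)} = \frac{1}{-627 + w}$
$\left(j - -91241\right) + D{\left(-302 \right)} = \left(126694 - -91241\right) + \frac{1}{-627 - 302} = \left(126694 + 91241\right) + \frac{1}{-929} = 217935 - \frac{1}{929} = \frac{202461614}{929}$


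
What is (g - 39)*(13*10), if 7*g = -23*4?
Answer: -47450/7 ≈ -6778.6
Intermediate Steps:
g = -92/7 (g = (-23*4)/7 = (⅐)*(-92) = -92/7 ≈ -13.143)
(g - 39)*(13*10) = (-92/7 - 39)*(13*10) = -365/7*130 = -47450/7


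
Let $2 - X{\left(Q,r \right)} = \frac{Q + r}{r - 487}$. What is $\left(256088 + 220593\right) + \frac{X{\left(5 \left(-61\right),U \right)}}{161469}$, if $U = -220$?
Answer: $\frac{7773889643416}{16308369} \approx 4.7668 \cdot 10^{5}$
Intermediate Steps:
$X{\left(Q,r \right)} = 2 - \frac{Q + r}{-487 + r}$ ($X{\left(Q,r \right)} = 2 - \frac{Q + r}{r - 487} = 2 - \frac{Q + r}{-487 + r}$)
$\left(256088 + 220593\right) + \frac{X{\left(5 \left(-61\right),U \right)}}{161469} = \left(256088 + 220593\right) + \frac{\frac{1}{-487 - 220} \left(-974 - 220 - 5 \left(-61\right)\right)}{161469} = 476681 + \frac{-974 - 220 - -305}{-707} \cdot \frac{1}{161469} = 476681 + - \frac{-974 - 220 + 305}{707} \cdot \frac{1}{161469} = 476681 + \left(- \frac{1}{707}\right) \left(-889\right) \frac{1}{161469} = 476681 + \frac{127}{101} \cdot \frac{1}{161469} = 476681 + \frac{127}{16308369} = \frac{7773889643416}{16308369}$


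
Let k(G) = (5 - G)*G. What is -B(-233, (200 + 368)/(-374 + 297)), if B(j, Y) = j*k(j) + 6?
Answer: -12920788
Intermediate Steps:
k(G) = G*(5 - G)
B(j, Y) = 6 + j²*(5 - j) (B(j, Y) = j*(j*(5 - j)) + 6 = j²*(5 - j) + 6 = 6 + j²*(5 - j))
-B(-233, (200 + 368)/(-374 + 297)) = -(6 + (-233)²*(5 - 1*(-233))) = -(6 + 54289*(5 + 233)) = -(6 + 54289*238) = -(6 + 12920782) = -1*12920788 = -12920788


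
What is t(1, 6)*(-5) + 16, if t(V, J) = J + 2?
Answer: -24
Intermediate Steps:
t(V, J) = 2 + J
t(1, 6)*(-5) + 16 = (2 + 6)*(-5) + 16 = 8*(-5) + 16 = -40 + 16 = -24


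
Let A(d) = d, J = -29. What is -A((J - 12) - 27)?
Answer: 68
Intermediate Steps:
-A((J - 12) - 27) = -((-29 - 12) - 27) = -(-41 - 27) = -1*(-68) = 68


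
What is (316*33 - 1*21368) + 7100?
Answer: -3840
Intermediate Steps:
(316*33 - 1*21368) + 7100 = (10428 - 21368) + 7100 = -10940 + 7100 = -3840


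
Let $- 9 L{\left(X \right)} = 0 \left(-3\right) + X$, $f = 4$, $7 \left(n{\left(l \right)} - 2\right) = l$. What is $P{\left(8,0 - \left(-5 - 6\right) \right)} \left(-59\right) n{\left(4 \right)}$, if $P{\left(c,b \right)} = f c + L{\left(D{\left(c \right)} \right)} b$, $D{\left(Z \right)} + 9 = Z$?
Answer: $- \frac{35282}{7} \approx -5040.3$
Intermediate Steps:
$D{\left(Z \right)} = -9 + Z$
$n{\left(l \right)} = 2 + \frac{l}{7}$
$L{\left(X \right)} = - \frac{X}{9}$ ($L{\left(X \right)} = - \frac{0 \left(-3\right) + X}{9} = - \frac{0 + X}{9} = - \frac{X}{9}$)
$P{\left(c,b \right)} = 4 c + b \left(1 - \frac{c}{9}\right)$ ($P{\left(c,b \right)} = 4 c + - \frac{-9 + c}{9} b = 4 c + \left(1 - \frac{c}{9}\right) b = 4 c + b \left(1 - \frac{c}{9}\right)$)
$P{\left(8,0 - \left(-5 - 6\right) \right)} \left(-59\right) n{\left(4 \right)} = \left(4 \cdot 8 + \frac{\left(0 - \left(-5 - 6\right)\right) \left(9 - 8\right)}{9}\right) \left(-59\right) \left(2 + \frac{1}{7} \cdot 4\right) = \left(32 + \frac{\left(0 - \left(-5 - 6\right)\right) \left(9 - 8\right)}{9}\right) \left(-59\right) \left(2 + \frac{4}{7}\right) = \left(32 + \frac{1}{9} \left(0 - -11\right) 1\right) \left(-59\right) \frac{18}{7} = \left(32 + \frac{1}{9} \left(0 + 11\right) 1\right) \left(-59\right) \frac{18}{7} = \left(32 + \frac{1}{9} \cdot 11 \cdot 1\right) \left(-59\right) \frac{18}{7} = \left(32 + \frac{11}{9}\right) \left(-59\right) \frac{18}{7} = \frac{299}{9} \left(-59\right) \frac{18}{7} = \left(- \frac{17641}{9}\right) \frac{18}{7} = - \frac{35282}{7}$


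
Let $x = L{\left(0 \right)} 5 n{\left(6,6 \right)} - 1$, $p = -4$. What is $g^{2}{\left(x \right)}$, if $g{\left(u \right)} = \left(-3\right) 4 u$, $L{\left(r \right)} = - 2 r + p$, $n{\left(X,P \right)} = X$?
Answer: $2108304$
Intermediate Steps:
$L{\left(r \right)} = -4 - 2 r$ ($L{\left(r \right)} = - 2 r - 4 = -4 - 2 r$)
$x = -121$ ($x = \left(-4 - 0\right) 5 \cdot 6 - 1 = \left(-4 + 0\right) 30 - 1 = \left(-4\right) 30 - 1 = -120 - 1 = -121$)
$g{\left(u \right)} = - 12 u$
$g^{2}{\left(x \right)} = \left(\left(-12\right) \left(-121\right)\right)^{2} = 1452^{2} = 2108304$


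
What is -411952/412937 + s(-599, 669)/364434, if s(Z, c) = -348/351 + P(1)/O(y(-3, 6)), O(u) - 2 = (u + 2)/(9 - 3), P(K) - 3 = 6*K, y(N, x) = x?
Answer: -25092924755071/25153041529980 ≈ -0.99761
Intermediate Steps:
P(K) = 3 + 6*K
O(u) = 7/3 + u/6 (O(u) = 2 + (u + 2)/(9 - 3) = 2 + (2 + u)/6 = 2 + (2 + u)*(⅙) = 2 + (⅓ + u/6) = 7/3 + u/6)
s(Z, c) = 1999/1170 (s(Z, c) = -348/351 + (3 + 6*1)/(7/3 + (⅙)*6) = -348*1/351 + (3 + 6)/(7/3 + 1) = -116/117 + 9/(10/3) = -116/117 + 9*(3/10) = -116/117 + 27/10 = 1999/1170)
-411952/412937 + s(-599, 669)/364434 = -411952/412937 + (1999/1170)/364434 = -411952*1/412937 + (1999/1170)*(1/364434) = -411952/412937 + 1999/426387780 = -25092924755071/25153041529980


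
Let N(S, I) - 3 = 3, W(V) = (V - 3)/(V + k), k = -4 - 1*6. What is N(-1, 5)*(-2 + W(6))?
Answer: -33/2 ≈ -16.500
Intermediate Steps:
k = -10 (k = -4 - 6 = -10)
W(V) = (-3 + V)/(-10 + V) (W(V) = (V - 3)/(V - 10) = (-3 + V)/(-10 + V))
N(S, I) = 6 (N(S, I) = 3 + 3 = 6)
N(-1, 5)*(-2 + W(6)) = 6*(-2 + (-3 + 6)/(-10 + 6)) = 6*(-2 + 3/(-4)) = 6*(-2 - ¼*3) = 6*(-2 - ¾) = 6*(-11/4) = -33/2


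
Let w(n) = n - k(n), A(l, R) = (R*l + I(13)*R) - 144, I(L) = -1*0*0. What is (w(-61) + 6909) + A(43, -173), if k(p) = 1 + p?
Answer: -675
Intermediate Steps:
I(L) = 0 (I(L) = 0*0 = 0)
A(l, R) = -144 + R*l (A(l, R) = (R*l + 0*R) - 144 = (R*l + 0) - 144 = R*l - 144 = -144 + R*l)
w(n) = -1 (w(n) = n - (1 + n) = n + (-1 - n) = -1)
(w(-61) + 6909) + A(43, -173) = (-1 + 6909) + (-144 - 173*43) = 6908 + (-144 - 7439) = 6908 - 7583 = -675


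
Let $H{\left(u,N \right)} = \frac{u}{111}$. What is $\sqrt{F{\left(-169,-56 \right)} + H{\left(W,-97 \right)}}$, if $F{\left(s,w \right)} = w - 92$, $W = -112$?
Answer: $\frac{2 i \sqrt{458985}}{111} \approx 12.207 i$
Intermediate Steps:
$F{\left(s,w \right)} = -92 + w$ ($F{\left(s,w \right)} = w - 92 = -92 + w$)
$H{\left(u,N \right)} = \frac{u}{111}$ ($H{\left(u,N \right)} = u \frac{1}{111} = \frac{u}{111}$)
$\sqrt{F{\left(-169,-56 \right)} + H{\left(W,-97 \right)}} = \sqrt{\left(-92 - 56\right) + \frac{1}{111} \left(-112\right)} = \sqrt{-148 - \frac{112}{111}} = \sqrt{- \frac{16540}{111}} = \frac{2 i \sqrt{458985}}{111}$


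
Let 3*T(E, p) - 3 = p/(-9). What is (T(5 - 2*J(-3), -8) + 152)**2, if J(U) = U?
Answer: 17131321/729 ≈ 23500.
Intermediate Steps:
T(E, p) = 1 - p/27 (T(E, p) = 1 + (p/(-9))/3 = 1 + (p*(-1/9))/3 = 1 + (-p/9)/3 = 1 - p/27)
(T(5 - 2*J(-3), -8) + 152)**2 = ((1 - 1/27*(-8)) + 152)**2 = ((1 + 8/27) + 152)**2 = (35/27 + 152)**2 = (4139/27)**2 = 17131321/729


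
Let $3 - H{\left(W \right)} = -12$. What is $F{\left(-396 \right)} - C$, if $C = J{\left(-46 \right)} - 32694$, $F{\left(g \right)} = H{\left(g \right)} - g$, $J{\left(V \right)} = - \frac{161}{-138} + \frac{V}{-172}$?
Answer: $\frac{4270360}{129} \approx 33104.0$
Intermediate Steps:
$J{\left(V \right)} = \frac{7}{6} - \frac{V}{172}$ ($J{\left(V \right)} = \left(-161\right) \left(- \frac{1}{138}\right) + V \left(- \frac{1}{172}\right) = \frac{7}{6} - \frac{V}{172}$)
$H{\left(W \right)} = 15$ ($H{\left(W \right)} = 3 - -12 = 3 + 12 = 15$)
$F{\left(g \right)} = 15 - g$
$C = - \frac{4217341}{129}$ ($C = \left(\frac{7}{6} - - \frac{23}{86}\right) - 32694 = \left(\frac{7}{6} + \frac{23}{86}\right) - 32694 = \frac{185}{129} - 32694 = - \frac{4217341}{129} \approx -32693.0$)
$F{\left(-396 \right)} - C = \left(15 - -396\right) - - \frac{4217341}{129} = \left(15 + 396\right) + \frac{4217341}{129} = 411 + \frac{4217341}{129} = \frac{4270360}{129}$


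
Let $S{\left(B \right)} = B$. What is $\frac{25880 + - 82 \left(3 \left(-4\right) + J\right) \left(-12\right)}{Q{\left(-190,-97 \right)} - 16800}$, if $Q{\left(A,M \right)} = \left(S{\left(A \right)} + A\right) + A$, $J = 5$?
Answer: $- \frac{9496}{8685} \approx -1.0934$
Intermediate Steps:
$Q{\left(A,M \right)} = 3 A$ ($Q{\left(A,M \right)} = \left(A + A\right) + A = 2 A + A = 3 A$)
$\frac{25880 + - 82 \left(3 \left(-4\right) + J\right) \left(-12\right)}{Q{\left(-190,-97 \right)} - 16800} = \frac{25880 + - 82 \left(3 \left(-4\right) + 5\right) \left(-12\right)}{3 \left(-190\right) - 16800} = \frac{25880 + - 82 \left(-12 + 5\right) \left(-12\right)}{-570 - 16800} = \frac{25880 + \left(-82\right) \left(-7\right) \left(-12\right)}{-17370} = \left(25880 + 574 \left(-12\right)\right) \left(- \frac{1}{17370}\right) = \left(25880 - 6888\right) \left(- \frac{1}{17370}\right) = 18992 \left(- \frac{1}{17370}\right) = - \frac{9496}{8685}$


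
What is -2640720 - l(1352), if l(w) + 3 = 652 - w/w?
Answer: -2641368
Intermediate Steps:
l(w) = 648 (l(w) = -3 + (652 - w/w) = -3 + (652 - 1*1) = -3 + (652 - 1) = -3 + 651 = 648)
-2640720 - l(1352) = -2640720 - 1*648 = -2640720 - 648 = -2641368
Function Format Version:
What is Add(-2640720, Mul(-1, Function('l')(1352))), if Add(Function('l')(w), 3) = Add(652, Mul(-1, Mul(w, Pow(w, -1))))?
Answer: -2641368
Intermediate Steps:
Function('l')(w) = 648 (Function('l')(w) = Add(-3, Add(652, Mul(-1, Mul(w, Pow(w, -1))))) = Add(-3, Add(652, Mul(-1, 1))) = Add(-3, Add(652, -1)) = Add(-3, 651) = 648)
Add(-2640720, Mul(-1, Function('l')(1352))) = Add(-2640720, Mul(-1, 648)) = Add(-2640720, -648) = -2641368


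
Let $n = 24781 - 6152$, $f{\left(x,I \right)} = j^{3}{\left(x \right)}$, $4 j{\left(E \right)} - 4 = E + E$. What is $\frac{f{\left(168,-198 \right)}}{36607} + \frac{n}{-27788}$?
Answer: $\frac{16383353697}{1017235316} \approx 16.106$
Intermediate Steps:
$j{\left(E \right)} = 1 + \frac{E}{2}$ ($j{\left(E \right)} = 1 + \frac{E + E}{4} = 1 + \frac{2 E}{4} = 1 + \frac{E}{2}$)
$f{\left(x,I \right)} = \left(1 + \frac{x}{2}\right)^{3}$
$n = 18629$ ($n = 24781 - 6152 = 18629$)
$\frac{f{\left(168,-198 \right)}}{36607} + \frac{n}{-27788} = \frac{\frac{1}{8} \left(2 + 168\right)^{3}}{36607} + \frac{18629}{-27788} = \frac{170^{3}}{8} \cdot \frac{1}{36607} + 18629 \left(- \frac{1}{27788}\right) = \frac{1}{8} \cdot 4913000 \cdot \frac{1}{36607} - \frac{18629}{27788} = 614125 \cdot \frac{1}{36607} - \frac{18629}{27788} = \frac{614125}{36607} - \frac{18629}{27788} = \frac{16383353697}{1017235316}$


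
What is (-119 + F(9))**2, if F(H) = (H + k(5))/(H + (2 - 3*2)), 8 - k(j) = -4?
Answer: 329476/25 ≈ 13179.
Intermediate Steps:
k(j) = 12 (k(j) = 8 - 1*(-4) = 8 + 4 = 12)
F(H) = (12 + H)/(-4 + H) (F(H) = (H + 12)/(H + (2 - 3*2)) = (12 + H)/(H + (2 - 6)) = (12 + H)/(H - 4) = (12 + H)/(-4 + H))
(-119 + F(9))**2 = (-119 + (12 + 9)/(-4 + 9))**2 = (-119 + 21/5)**2 = (-574/5)**2 = 329476/25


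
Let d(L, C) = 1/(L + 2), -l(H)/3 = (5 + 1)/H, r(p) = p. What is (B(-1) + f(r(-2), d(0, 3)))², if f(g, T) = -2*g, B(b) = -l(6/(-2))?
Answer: 4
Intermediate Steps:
l(H) = -18/H (l(H) = -3*(5 + 1)/H = -18/H)
B(b) = -6 (B(b) = -(-18)/(6/(-2)) = -(-18)/(6*(-½)) = -(-18)/(-3) = -(-18)*(-1)/3 = -1*6 = -6)
d(L, C) = 1/(2 + L)
(B(-1) + f(r(-2), d(0, 3)))² = (-6 - 2*(-2))² = (-6 + 4)² = (-2)² = 4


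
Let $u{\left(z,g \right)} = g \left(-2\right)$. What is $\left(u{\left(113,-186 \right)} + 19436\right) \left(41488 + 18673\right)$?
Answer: $1191669088$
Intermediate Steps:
$u{\left(z,g \right)} = - 2 g$
$\left(u{\left(113,-186 \right)} + 19436\right) \left(41488 + 18673\right) = \left(\left(-2\right) \left(-186\right) + 19436\right) \left(41488 + 18673\right) = \left(372 + 19436\right) 60161 = 19808 \cdot 60161 = 1191669088$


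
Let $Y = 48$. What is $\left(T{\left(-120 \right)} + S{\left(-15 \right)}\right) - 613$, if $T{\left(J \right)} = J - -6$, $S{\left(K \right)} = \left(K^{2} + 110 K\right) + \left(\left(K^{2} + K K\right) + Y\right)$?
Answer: $-1654$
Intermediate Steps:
$S{\left(K \right)} = 48 + 3 K^{2} + 110 K$ ($S{\left(K \right)} = \left(K^{2} + 110 K\right) + \left(\left(K^{2} + K K\right) + 48\right) = \left(K^{2} + 110 K\right) + \left(\left(K^{2} + K^{2}\right) + 48\right) = \left(K^{2} + 110 K\right) + \left(2 K^{2} + 48\right) = \left(K^{2} + 110 K\right) + \left(48 + 2 K^{2}\right) = 48 + 3 K^{2} + 110 K$)
$T{\left(J \right)} = 6 + J$ ($T{\left(J \right)} = J + 6 = 6 + J$)
$\left(T{\left(-120 \right)} + S{\left(-15 \right)}\right) - 613 = \left(\left(6 - 120\right) + \left(48 + 3 \left(-15\right)^{2} + 110 \left(-15\right)\right)\right) - 613 = \left(-114 + \left(48 + 3 \cdot 225 - 1650\right)\right) - 613 = \left(-114 + \left(48 + 675 - 1650\right)\right) - 613 = \left(-114 - 927\right) - 613 = -1041 - 613 = -1654$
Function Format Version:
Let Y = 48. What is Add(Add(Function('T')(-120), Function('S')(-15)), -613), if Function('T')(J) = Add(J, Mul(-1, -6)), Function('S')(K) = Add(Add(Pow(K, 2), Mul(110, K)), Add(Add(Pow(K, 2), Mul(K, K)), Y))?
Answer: -1654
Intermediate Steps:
Function('S')(K) = Add(48, Mul(3, Pow(K, 2)), Mul(110, K)) (Function('S')(K) = Add(Add(Pow(K, 2), Mul(110, K)), Add(Add(Pow(K, 2), Mul(K, K)), 48)) = Add(Add(Pow(K, 2), Mul(110, K)), Add(Add(Pow(K, 2), Pow(K, 2)), 48)) = Add(Add(Pow(K, 2), Mul(110, K)), Add(Mul(2, Pow(K, 2)), 48)) = Add(Add(Pow(K, 2), Mul(110, K)), Add(48, Mul(2, Pow(K, 2)))) = Add(48, Mul(3, Pow(K, 2)), Mul(110, K)))
Function('T')(J) = Add(6, J) (Function('T')(J) = Add(J, 6) = Add(6, J))
Add(Add(Function('T')(-120), Function('S')(-15)), -613) = Add(Add(Add(6, -120), Add(48, Mul(3, Pow(-15, 2)), Mul(110, -15))), -613) = Add(Add(-114, Add(48, Mul(3, 225), -1650)), -613) = Add(Add(-114, Add(48, 675, -1650)), -613) = Add(Add(-114, -927), -613) = Add(-1041, -613) = -1654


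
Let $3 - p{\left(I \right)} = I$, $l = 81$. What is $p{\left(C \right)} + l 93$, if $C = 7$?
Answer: $7529$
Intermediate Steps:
$p{\left(I \right)} = 3 - I$
$p{\left(C \right)} + l 93 = \left(3 - 7\right) + 81 \cdot 93 = \left(3 - 7\right) + 7533 = -4 + 7533 = 7529$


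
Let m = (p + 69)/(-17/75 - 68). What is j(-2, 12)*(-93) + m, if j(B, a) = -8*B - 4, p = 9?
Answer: -5716422/5117 ≈ -1117.1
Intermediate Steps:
m = -5850/5117 (m = (9 + 69)/(-17/75 - 68) = 78/(-17*1/75 - 68) = 78/(-17/75 - 68) = 78/(-5117/75) = 78*(-75/5117) = -5850/5117 ≈ -1.1432)
j(B, a) = -4 - 8*B
j(-2, 12)*(-93) + m = (-4 - 8*(-2))*(-93) - 5850/5117 = (-4 + 16)*(-93) - 5850/5117 = 12*(-93) - 5850/5117 = -1116 - 5850/5117 = -5716422/5117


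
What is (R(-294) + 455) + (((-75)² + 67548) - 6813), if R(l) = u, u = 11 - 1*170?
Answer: 66656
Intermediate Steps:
u = -159 (u = 11 - 170 = -159)
R(l) = -159
(R(-294) + 455) + (((-75)² + 67548) - 6813) = (-159 + 455) + (((-75)² + 67548) - 6813) = 296 + ((5625 + 67548) - 6813) = 296 + (73173 - 6813) = 296 + 66360 = 66656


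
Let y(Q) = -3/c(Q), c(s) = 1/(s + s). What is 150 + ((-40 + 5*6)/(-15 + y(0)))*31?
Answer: 512/3 ≈ 170.67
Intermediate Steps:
c(s) = 1/(2*s)
y(Q) = -6*Q (y(Q) = -3*2*Q = -6*Q)
150 + ((-40 + 5*6)/(-15 + y(0)))*31 = 150 + ((-40 + 5*6)/(-15 - 6*0))*31 = 150 + ((-40 + 30)/(-15 + 0))*31 = 150 - 10/(-15)*31 = 150 - 10*(-1/15)*31 = 150 + (2/3)*31 = 150 + 62/3 = 512/3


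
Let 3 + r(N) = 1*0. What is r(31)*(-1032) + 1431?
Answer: 4527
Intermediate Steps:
r(N) = -3 (r(N) = -3 + 1*0 = -3 + 0 = -3)
r(31)*(-1032) + 1431 = -3*(-1032) + 1431 = 3096 + 1431 = 4527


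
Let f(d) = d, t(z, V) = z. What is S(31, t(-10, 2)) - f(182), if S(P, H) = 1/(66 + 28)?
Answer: -17107/94 ≈ -181.99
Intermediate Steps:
S(P, H) = 1/94
S(31, t(-10, 2)) - f(182) = 1/94 - 1*182 = 1/94 - 182 = -17107/94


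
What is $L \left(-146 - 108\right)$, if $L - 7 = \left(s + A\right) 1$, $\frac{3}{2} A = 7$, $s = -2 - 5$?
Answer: $- \frac{3556}{3} \approx -1185.3$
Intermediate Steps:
$s = -7$
$A = \frac{14}{3}$ ($A = \frac{2}{3} \cdot 7 = \frac{14}{3} \approx 4.6667$)
$L = \frac{14}{3}$ ($L = 7 + \left(-7 + \frac{14}{3}\right) 1 = 7 - \frac{7}{3} = \frac{14}{3} \approx 4.6667$)
$L \left(-146 - 108\right) = \frac{14 \left(-146 - 108\right)}{3} = \frac{14}{3} \left(-254\right) = - \frac{3556}{3}$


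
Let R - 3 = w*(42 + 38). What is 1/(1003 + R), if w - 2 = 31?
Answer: 1/3646 ≈ 0.00027427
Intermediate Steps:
w = 33 (w = 2 + 31 = 33)
R = 2643 (R = 3 + 33*(42 + 38) = 3 + 33*80 = 3 + 2640 = 2643)
1/(1003 + R) = 1/(1003 + 2643) = 1/3646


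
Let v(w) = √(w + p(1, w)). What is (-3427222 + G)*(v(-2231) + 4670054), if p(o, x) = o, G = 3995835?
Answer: 2655453415102 + 568613*I*√2230 ≈ 2.6555e+12 + 2.6852e+7*I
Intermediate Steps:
v(w) = √(1 + w) (v(w) = √(w + 1) = √(1 + w))
(-3427222 + G)*(v(-2231) + 4670054) = (-3427222 + 3995835)*(√(1 - 2231) + 4670054) = 568613*(√(-2230) + 4670054) = 568613*(I*√2230 + 4670054) = 568613*(4670054 + I*√2230) = 2655453415102 + 568613*I*√2230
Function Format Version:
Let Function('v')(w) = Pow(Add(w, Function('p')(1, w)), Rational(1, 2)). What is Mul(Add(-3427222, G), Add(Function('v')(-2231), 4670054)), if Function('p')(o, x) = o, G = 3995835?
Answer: Add(2655453415102, Mul(568613, I, Pow(2230, Rational(1, 2)))) ≈ Add(2.6555e+12, Mul(2.6852e+7, I))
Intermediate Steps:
Function('v')(w) = Pow(Add(1, w), Rational(1, 2)) (Function('v')(w) = Pow(Add(w, 1), Rational(1, 2)) = Pow(Add(1, w), Rational(1, 2)))
Mul(Add(-3427222, G), Add(Function('v')(-2231), 4670054)) = Mul(Add(-3427222, 3995835), Add(Pow(Add(1, -2231), Rational(1, 2)), 4670054)) = Mul(568613, Add(Pow(-2230, Rational(1, 2)), 4670054)) = Mul(568613, Add(Mul(I, Pow(2230, Rational(1, 2))), 4670054)) = Mul(568613, Add(4670054, Mul(I, Pow(2230, Rational(1, 2))))) = Add(2655453415102, Mul(568613, I, Pow(2230, Rational(1, 2))))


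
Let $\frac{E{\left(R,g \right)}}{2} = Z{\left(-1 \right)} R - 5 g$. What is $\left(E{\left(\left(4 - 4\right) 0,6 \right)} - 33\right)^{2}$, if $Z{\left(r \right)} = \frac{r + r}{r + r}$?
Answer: $8649$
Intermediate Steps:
$Z{\left(r \right)} = 1$ ($Z{\left(r \right)} = \frac{2 r}{2 r} = 2 r \frac{1}{2 r} = 1$)
$E{\left(R,g \right)} = - 10 g + 2 R$ ($E{\left(R,g \right)} = 2 \left(1 R - 5 g\right) = 2 \left(R - 5 g\right) = - 10 g + 2 R$)
$\left(E{\left(\left(4 - 4\right) 0,6 \right)} - 33\right)^{2} = \left(\left(\left(-10\right) 6 + 2 \left(4 - 4\right) 0\right) - 33\right)^{2} = \left(\left(-60 + 2 \cdot 0 \cdot 0\right) - 33\right)^{2} = \left(\left(-60 + 2 \cdot 0\right) - 33\right)^{2} = \left(\left(-60 + 0\right) - 33\right)^{2} = \left(-60 - 33\right)^{2} = \left(-93\right)^{2} = 8649$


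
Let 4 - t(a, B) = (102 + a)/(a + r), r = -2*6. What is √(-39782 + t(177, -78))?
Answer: I*√120333565/55 ≈ 199.45*I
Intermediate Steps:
r = -12
t(a, B) = 4 - (102 + a)/(-12 + a) (t(a, B) = 4 - (102 + a)/(a - 12) = 4 - (102 + a)/(-12 + a))
√(-39782 + t(177, -78)) = √(-39782 + 3*(-50 + 177)/(-12 + 177)) = √(-39782 + 3*127/165) = √(-39782 + 3*(1/165)*127) = √(-39782 + 127/55) = √(-2187883/55) = I*√120333565/55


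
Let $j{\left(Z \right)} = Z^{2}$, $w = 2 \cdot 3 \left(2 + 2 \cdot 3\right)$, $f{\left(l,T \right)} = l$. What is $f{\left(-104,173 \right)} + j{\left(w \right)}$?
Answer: $2200$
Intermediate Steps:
$w = 48$ ($w = 6 \left(2 + 6\right) = 6 \cdot 8 = 48$)
$f{\left(-104,173 \right)} + j{\left(w \right)} = -104 + 48^{2} = -104 + 2304 = 2200$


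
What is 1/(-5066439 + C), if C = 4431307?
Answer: -1/635132 ≈ -1.5745e-6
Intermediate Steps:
1/(-5066439 + C) = 1/(-5066439 + 4431307) = 1/(-635132) = -1/635132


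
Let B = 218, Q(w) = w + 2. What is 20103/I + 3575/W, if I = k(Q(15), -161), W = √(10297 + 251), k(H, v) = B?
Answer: 20103/218 + 3575*√293/1758 ≈ 127.02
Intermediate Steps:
Q(w) = 2 + w
k(H, v) = 218
W = 6*√293 (W = √10548 = 6*√293 ≈ 102.70)
I = 218
20103/I + 3575/W = 20103/218 + 3575/((6*√293)) = 20103*(1/218) + 3575*(√293/1758) = 20103/218 + 3575*√293/1758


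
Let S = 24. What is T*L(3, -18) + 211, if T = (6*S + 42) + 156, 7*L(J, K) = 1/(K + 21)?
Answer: 1591/7 ≈ 227.29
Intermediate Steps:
L(J, K) = 1/(7*(21 + K)) (L(J, K) = 1/(7*(K + 21)) = 1/(7*(21 + K)))
T = 342 (T = (6*24 + 42) + 156 = (144 + 42) + 156 = 186 + 156 = 342)
T*L(3, -18) + 211 = 342*(1/(7*(21 - 18))) + 211 = 342*((⅐)/3) + 211 = 342*((⅐)*(⅓)) + 211 = 342*(1/21) + 211 = 114/7 + 211 = 1591/7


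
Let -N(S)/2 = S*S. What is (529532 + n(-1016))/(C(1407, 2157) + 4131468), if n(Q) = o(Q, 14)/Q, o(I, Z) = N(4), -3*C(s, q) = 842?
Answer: 100875852/786991187 ≈ 0.12818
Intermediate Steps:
C(s, q) = -842/3 (C(s, q) = -⅓*842 = -842/3)
N(S) = -2*S² (N(S) = -2*S*S = -2*S²)
o(I, Z) = -32 (o(I, Z) = -2*4² = -2*16 = -32)
n(Q) = -32/Q
(529532 + n(-1016))/(C(1407, 2157) + 4131468) = (529532 - 32/(-1016))/(-842/3 + 4131468) = (529532 - 32*(-1/1016))/(12393562/3) = (529532 + 4/127)*(3/12393562) = (67250568/127)*(3/12393562) = 100875852/786991187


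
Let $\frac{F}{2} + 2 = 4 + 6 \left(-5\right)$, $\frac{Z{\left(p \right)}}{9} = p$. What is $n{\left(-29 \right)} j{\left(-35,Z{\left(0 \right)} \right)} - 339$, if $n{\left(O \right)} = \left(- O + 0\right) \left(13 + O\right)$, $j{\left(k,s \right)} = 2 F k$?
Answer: $-1819219$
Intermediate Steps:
$Z{\left(p \right)} = 9 p$
$F = -56$ ($F = -4 + 2 \left(4 + 6 \left(-5\right)\right) = -4 + 2 \left(4 - 30\right) = -4 + 2 \left(-26\right) = -4 - 52 = -56$)
$j{\left(k,s \right)} = - 112 k$ ($j{\left(k,s \right)} = 2 \left(-56\right) k = - 112 k$)
$n{\left(O \right)} = - O \left(13 + O\right)$
$n{\left(-29 \right)} j{\left(-35,Z{\left(0 \right)} \right)} - 339 = \left(-1\right) \left(-29\right) \left(13 - 29\right) \left(\left(-112\right) \left(-35\right)\right) - 339 = \left(-1\right) \left(-29\right) \left(-16\right) 3920 - 339 = \left(-464\right) 3920 - 339 = -1818880 - 339 = -1819219$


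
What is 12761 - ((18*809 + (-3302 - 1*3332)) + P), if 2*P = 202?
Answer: 4732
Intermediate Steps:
P = 101 (P = (1/2)*202 = 101)
12761 - ((18*809 + (-3302 - 1*3332)) + P) = 12761 - ((18*809 + (-3302 - 1*3332)) + 101) = 12761 - ((14562 + (-3302 - 3332)) + 101) = 12761 - ((14562 - 6634) + 101) = 12761 - (7928 + 101) = 12761 - 1*8029 = 12761 - 8029 = 4732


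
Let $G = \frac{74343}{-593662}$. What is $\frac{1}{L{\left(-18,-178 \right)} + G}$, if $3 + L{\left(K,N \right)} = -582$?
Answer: $- \frac{593662}{347366613} \approx -0.001709$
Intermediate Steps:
$L{\left(K,N \right)} = -585$ ($L{\left(K,N \right)} = -3 - 582 = -585$)
$G = - \frac{74343}{593662}$ ($G = 74343 \left(- \frac{1}{593662}\right) = - \frac{74343}{593662} \approx -0.12523$)
$\frac{1}{L{\left(-18,-178 \right)} + G} = \frac{1}{-585 - \frac{74343}{593662}} = \frac{1}{- \frac{347366613}{593662}} = - \frac{593662}{347366613}$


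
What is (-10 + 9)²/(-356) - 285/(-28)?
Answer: 12679/1246 ≈ 10.176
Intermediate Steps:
(-10 + 9)²/(-356) - 285/(-28) = (-1)²*(-1/356) - 285*(-1/28) = 1*(-1/356) + 285/28 = -1/356 + 285/28 = 12679/1246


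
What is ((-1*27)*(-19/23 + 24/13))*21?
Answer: -172935/299 ≈ -578.38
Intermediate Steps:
((-1*27)*(-19/23 + 24/13))*21 = -27*(-19*1/23 + 24*(1/13))*21 = -27*(-19/23 + 24/13)*21 = -27*305/299*21 = -8235/299*21 = -172935/299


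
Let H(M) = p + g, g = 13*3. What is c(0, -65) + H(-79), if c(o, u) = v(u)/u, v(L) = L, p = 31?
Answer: 71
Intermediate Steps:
g = 39
c(o, u) = 1 (c(o, u) = u/u = 1)
H(M) = 70 (H(M) = 31 + 39 = 70)
c(0, -65) + H(-79) = 1 + 70 = 71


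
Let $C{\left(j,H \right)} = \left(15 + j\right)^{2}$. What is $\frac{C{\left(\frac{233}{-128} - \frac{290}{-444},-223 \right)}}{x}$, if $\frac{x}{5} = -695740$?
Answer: $- \frac{38626792369}{702235651276800} \approx -5.5005 \cdot 10^{-5}$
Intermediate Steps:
$x = -3478700$ ($x = 5 \left(-695740\right) = -3478700$)
$\frac{C{\left(\frac{233}{-128} - \frac{290}{-444},-223 \right)}}{x} = \frac{\left(15 + \left(\frac{233}{-128} - \frac{290}{-444}\right)\right)^{2}}{-3478700} = \left(15 + \left(233 \left(- \frac{1}{128}\right) - - \frac{145}{222}\right)\right)^{2} \left(- \frac{1}{3478700}\right) = \left(15 + \left(- \frac{233}{128} + \frac{145}{222}\right)\right)^{2} \left(- \frac{1}{3478700}\right) = \left(15 - \frac{16583}{14208}\right)^{2} \left(- \frac{1}{3478700}\right) = \left(\frac{196537}{14208}\right)^{2} \left(- \frac{1}{3478700}\right) = \frac{38626792369}{201867264} \left(- \frac{1}{3478700}\right) = - \frac{38626792369}{702235651276800}$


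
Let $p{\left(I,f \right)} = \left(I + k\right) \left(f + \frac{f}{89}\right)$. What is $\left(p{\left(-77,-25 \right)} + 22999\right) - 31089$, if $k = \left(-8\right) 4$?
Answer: $- \frac{474760}{89} \approx -5334.4$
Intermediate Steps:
$k = -32$
$p{\left(I,f \right)} = \frac{90 f \left(-32 + I\right)}{89}$ ($p{\left(I,f \right)} = \left(I - 32\right) \left(f + \frac{f}{89}\right) = \left(-32 + I\right) \left(f + f \frac{1}{89}\right) = \left(-32 + I\right) \left(f + \frac{f}{89}\right) = \left(-32 + I\right) \frac{90 f}{89} = \frac{90 f \left(-32 + I\right)}{89}$)
$\left(p{\left(-77,-25 \right)} + 22999\right) - 31089 = \left(\frac{90}{89} \left(-25\right) \left(-32 - 77\right) + 22999\right) - 31089 = \left(\frac{90}{89} \left(-25\right) \left(-109\right) + 22999\right) - 31089 = \left(\frac{245250}{89} + 22999\right) - 31089 = \frac{2292161}{89} - 31089 = - \frac{474760}{89}$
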